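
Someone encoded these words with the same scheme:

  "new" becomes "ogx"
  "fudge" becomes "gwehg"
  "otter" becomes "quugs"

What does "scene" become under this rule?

tdgog

The rule splits by letter class: vowels +2, consonants +1.
On scene: s(cons)+1=t, c(cons)+1=d, e(vowel)+2=g, n(cons)+1=o, e(vowel)+2=g.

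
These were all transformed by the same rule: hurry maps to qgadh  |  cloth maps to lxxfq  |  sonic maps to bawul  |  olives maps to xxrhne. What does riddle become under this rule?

aumpuq

A repeating key of period 2 is used — shifts +9, +12 over and over.
Applying it to riddle: r+9=a, i+12=u, d+9=m, d+12=p, l+9=u, e+12=q.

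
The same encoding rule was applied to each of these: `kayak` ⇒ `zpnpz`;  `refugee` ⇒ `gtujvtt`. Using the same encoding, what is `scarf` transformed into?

Compare letters: k→z is +15, a→p is +15, y→n is +15 — a constant shift. Each letter is shifted forward by 15 in the alphabet (a Caesar shift of +15).
On scarf: s+15=h, c+15=r, a+15=p, r+15=g, f+15=u.

hrpgu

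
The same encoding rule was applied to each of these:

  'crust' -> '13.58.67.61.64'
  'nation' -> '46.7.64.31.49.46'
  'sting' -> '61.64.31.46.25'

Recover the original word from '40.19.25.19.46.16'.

c(#3)→13 and r(#18)→58: differences scale by 3, so n = 3·pos + 4. The formula is n = 3×(alphabet index, a=1) + 4.
Reversing it on 40.19.25.19.46.16: 40→(40−4)÷3=12=l, 19→(19−4)÷3=5=e, 25→(25−4)÷3=7=g, 19→(19−4)÷3=5=e, 46→(46−4)÷3=14=n, 16→(16−4)÷3=4=d.

legend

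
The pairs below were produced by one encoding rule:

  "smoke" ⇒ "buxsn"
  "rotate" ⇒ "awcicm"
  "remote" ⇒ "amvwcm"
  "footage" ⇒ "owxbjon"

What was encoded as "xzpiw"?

Shifts by position in smoke: pos 0: s→b (+9), pos 1: m→u (+8), pos 2: o→x (+9), pos 3: k→s (+8) — repeating every 2. The shifts repeat in a cycle of length 2: positions 0,1,… shift by +9, +8, then the pattern repeats.
Reversing it on xzpiw: x−9=o, z−8=r, p−9=g, i−8=a, w−9=n.

organ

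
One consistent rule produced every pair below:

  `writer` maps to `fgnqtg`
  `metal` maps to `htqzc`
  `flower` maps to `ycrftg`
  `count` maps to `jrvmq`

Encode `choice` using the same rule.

jirnjt

w(22)→f(5) and r(17)→g(6) fit y≡5x+25 (mod 26); the inverse of 5 mod 26 is 21. Treating letters as 0–25, the rule is x ↦ 5x + 25 (mod 26).
On choice: c(2)→5·2+25≡9=j; h(7)→5·7+25≡8=i; o(14)→5·14+25≡17=r; i(8)→5·8+25≡13=n; c(2)→5·2+25≡9=j; e(4)→5·4+25≡19=t (all mod 26).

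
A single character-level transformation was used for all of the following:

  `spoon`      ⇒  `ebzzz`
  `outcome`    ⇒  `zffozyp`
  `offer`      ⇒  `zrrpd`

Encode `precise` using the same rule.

The shift depends on letter class: consonant s→e is +12, but vowel o→z is +11. The rule splits by letter class: vowels +11, consonants +12.
On precise: p(cons)+12=b, r(cons)+12=d, e(vowel)+11=p, c(cons)+12=o, i(vowel)+11=t, s(cons)+12=e, e(vowel)+11=p.

bdpotep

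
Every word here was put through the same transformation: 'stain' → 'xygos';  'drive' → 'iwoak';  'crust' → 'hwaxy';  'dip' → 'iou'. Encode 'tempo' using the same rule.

ykruu

The shift depends on letter class: consonant s→x is +5, but vowel a→g is +6. Two shifts are in play — +6 for a/e/i/o/u, +5 for every other letter.
Applying it to tempo: t(cons)+5=y, e(vowel)+6=k, m(cons)+5=r, p(cons)+5=u, o(vowel)+6=u.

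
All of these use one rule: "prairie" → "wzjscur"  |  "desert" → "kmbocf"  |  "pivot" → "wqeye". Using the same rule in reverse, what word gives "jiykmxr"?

Letter i (0-indexed) is shifted by i+7, so successive shifts are 7, 8, 9, ….
Decoding jiykmxr: j−7=c, i−8=a, y−9=p, k−10=a, m−11=b, x−12=l, r−13=e.

capable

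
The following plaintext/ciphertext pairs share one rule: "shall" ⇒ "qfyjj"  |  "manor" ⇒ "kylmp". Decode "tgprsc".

virtue

Compare letters: s→q is +24, h→f is +24, a→y is +24 — a constant shift. Each letter is shifted forward by 24 in the alphabet (a Caesar shift of +24).
Undoing it on tgprsc: t−24=v, g−24=i, p−24=r, r−24=t, s−24=u, c−24=e.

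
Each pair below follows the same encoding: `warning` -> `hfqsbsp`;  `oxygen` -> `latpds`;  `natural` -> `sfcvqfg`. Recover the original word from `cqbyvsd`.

tribune

w(22)→h(7) and a(0)→f(5) fit y≡19x+5 (mod 26); the inverse of 19 mod 26 is 11. Treating letters as 0–25, the rule is x ↦ 19x + 5 (mod 26).
Decoding cqbyvsd: c(2)→11·(2−5)≡19=t; q(16)→11·(16−5)≡17=r; b(1)→11·(1−5)≡8=i; y(24)→11·(24−5)≡1=b; v(21)→11·(21−5)≡20=u; s(18)→11·(18−5)≡13=n; d(3)→11·(3−5)≡4=e (all mod 26).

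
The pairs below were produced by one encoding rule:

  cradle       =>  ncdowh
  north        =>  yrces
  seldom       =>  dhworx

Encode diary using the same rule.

The rule splits by letter class: vowels +3, consonants +11.
On diary: d(cons)+11=o, i(vowel)+3=l, a(vowel)+3=d, r(cons)+11=c, y(cons)+11=j.

oldcj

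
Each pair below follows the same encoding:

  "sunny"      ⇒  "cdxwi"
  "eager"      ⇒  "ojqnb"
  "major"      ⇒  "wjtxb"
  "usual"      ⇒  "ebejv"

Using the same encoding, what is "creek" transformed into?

maonu

Shifts by position in sunny: pos 0: s→c (+10), pos 1: u→d (+9), pos 2: n→x (+10), pos 3: n→w (+9) — repeating every 2. It's a Vigenère-style cipher with numeric key [10,9]: position i shifts by key[i mod 2].
Applying it to creek: c+10=m, r+9=a, e+10=o, e+9=n, k+10=u.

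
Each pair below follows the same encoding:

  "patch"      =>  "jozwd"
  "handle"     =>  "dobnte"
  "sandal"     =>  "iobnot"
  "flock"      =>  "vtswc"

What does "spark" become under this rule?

p(15)→j(9) and a(0)→o(14) fit y≡17x+14 (mod 26); the inverse of 17 mod 26 is 23. Each letter's alphabet position (a=0..z=25) is mapped through 17·x+14 mod 26 — an affine cipher.
On spark: s(18)→17·18+14≡8=i; p(15)→17·15+14≡9=j; a(0)→17·0+14≡14=o; r(17)→17·17+14≡17=r; k(10)→17·10+14≡2=c (all mod 26).

ijorc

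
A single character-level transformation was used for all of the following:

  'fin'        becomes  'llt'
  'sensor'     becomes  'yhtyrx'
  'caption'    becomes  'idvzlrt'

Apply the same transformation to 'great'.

The shift depends on letter class: consonant f→l is +6, but vowel i→l is +3. Two shifts are in play — +3 for a/e/i/o/u, +6 for every other letter.
On great: g(cons)+6=m, r(cons)+6=x, e(vowel)+3=h, a(vowel)+3=d, t(cons)+6=z.

mxhdz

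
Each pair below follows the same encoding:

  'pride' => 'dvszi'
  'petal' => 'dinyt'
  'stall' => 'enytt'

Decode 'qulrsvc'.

confirm

p(15)→d(3) and r(17)→v(21) fit y≡9x+24 (mod 26); the inverse of 9 mod 26 is 3. Each letter's alphabet position (a=0..z=25) is mapped through 9·x+24 mod 26 — an affine cipher.
Undoing it on qulrsvc: q(16)→3·(16−24)≡2=c; u(20)→3·(20−24)≡14=o; l(11)→3·(11−24)≡13=n; r(17)→3·(17−24)≡5=f; s(18)→3·(18−24)≡8=i; v(21)→3·(21−24)≡17=r; c(2)→3·(2−24)≡12=m (all mod 26).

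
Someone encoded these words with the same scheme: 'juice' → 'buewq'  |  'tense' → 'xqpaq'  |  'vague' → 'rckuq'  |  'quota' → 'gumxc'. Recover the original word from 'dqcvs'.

Each letter's alphabet position (a=0..z=25) is mapped through 23·x+2 mod 26 — an affine cipher.
Reversing it on dqcvs: d(3)→17·(3−2)≡17=r; q(16)→17·(16−2)≡4=e; c(2)→17·(2−2)≡0=a; v(21)→17·(21−2)≡11=l; s(18)→17·(18−2)≡12=m (all mod 26).

realm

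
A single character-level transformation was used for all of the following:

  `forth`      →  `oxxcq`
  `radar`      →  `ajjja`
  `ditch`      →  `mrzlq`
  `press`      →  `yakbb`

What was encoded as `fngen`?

Shifts by position in forth: pos 0: f→o (+9), pos 1: o→x (+9), pos 2: r→x (+6), pos 3: t→c (+9), pos 4: h→q (+9) — repeating every 3. The shifts repeat in a cycle of length 3: positions 0,1,… shift by +9, +9, +6, then the pattern repeats.
Reversing it on fngen: f−9=w, n−9=e, g−6=a, e−9=v, n−9=e.

weave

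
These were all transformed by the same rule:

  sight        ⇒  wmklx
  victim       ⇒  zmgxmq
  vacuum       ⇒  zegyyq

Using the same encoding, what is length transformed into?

Compare letters: s→w is +4, i→m is +4, g→k is +4 — a constant shift. Each letter is shifted forward by 4 in the alphabet (a Caesar shift of +4).
For length: l+4=p, e+4=i, n+4=r, g+4=k, t+4=x, h+4=l.

pirkxl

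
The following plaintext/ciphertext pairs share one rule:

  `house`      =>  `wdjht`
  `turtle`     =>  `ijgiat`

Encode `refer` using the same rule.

Compare letters: h→w is +15, o→d is +15, u→j is +15 — a constant shift. This is a Caesar cipher with shift 15.
For refer: r+15=g, e+15=t, f+15=u, e+15=t, r+15=g.

gtutg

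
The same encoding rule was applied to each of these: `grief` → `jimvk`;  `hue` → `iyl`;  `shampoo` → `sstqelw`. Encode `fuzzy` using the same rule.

cddyj

The output letters match the input read backwards, each shifted +4: grief reversed is feirg. The word is reversed, then every letter is shifted forward by 4.
On fuzzy: reverse → yzzuf; then shift: y+4=c, z+4=d, z+4=d, u+4=y, f+4=j.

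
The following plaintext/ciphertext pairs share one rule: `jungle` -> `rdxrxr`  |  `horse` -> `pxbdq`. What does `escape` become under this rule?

In jungle: j→r is +8, u→d is +9, n→x is +10, g→r is +11 — the shift increases by 1 each position. The shift increases by 1 at each position, starting from +8: 8, 9, 10, ….
On escape: e+8=m, s+9=b, c+10=m, a+11=l, p+12=b, e+13=r.

mbmlbr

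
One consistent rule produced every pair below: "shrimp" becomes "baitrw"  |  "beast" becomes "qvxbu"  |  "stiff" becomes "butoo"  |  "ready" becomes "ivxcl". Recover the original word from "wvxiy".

s(18)→b(1) and h(7)→a(0) fit y≡19x+23 (mod 26); the inverse of 19 mod 26 is 11. This is an affine cipher: with a=0,…,z=25, each position x becomes (19x+23) mod 26.
Reversing it on wvxiy: w(22)→11·(22−23)≡15=p; v(21)→11·(21−23)≡4=e; x(23)→11·(23−23)≡0=a; i(8)→11·(8−23)≡17=r; y(24)→11·(24−23)≡11=l (all mod 26).

pearl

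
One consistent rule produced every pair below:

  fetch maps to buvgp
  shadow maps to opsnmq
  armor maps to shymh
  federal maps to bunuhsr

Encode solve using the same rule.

omrju

f(5)→b(1) and e(4)→u(20) fit y≡7x+18 (mod 26); the inverse of 7 mod 26 is 15. This is an affine cipher: with a=0,…,z=25, each position x becomes (7x+18) mod 26.
Applying it to solve: s(18)→7·18+18≡14=o; o(14)→7·14+18≡12=m; l(11)→7·11+18≡17=r; v(21)→7·21+18≡9=j; e(4)→7·4+18≡20=u (all mod 26).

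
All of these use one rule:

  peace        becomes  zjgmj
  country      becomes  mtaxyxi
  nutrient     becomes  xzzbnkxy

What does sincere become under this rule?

cntmjxo

Shifts by position in peace: pos 0: p→z (+10), pos 1: e→j (+5), pos 2: a→g (+6), pos 3: c→m (+10), pos 4: e→j (+5) — repeating every 3. A repeating key of period 3 is used — shifts +10, +5, +6 over and over.
On sincere: s+10=c, i+5=n, n+6=t, c+10=m, e+5=j, r+6=x, e+10=o.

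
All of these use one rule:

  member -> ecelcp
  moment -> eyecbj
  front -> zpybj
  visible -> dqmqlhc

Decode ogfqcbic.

audience

Treating letters as 0–25, the rule is x ↦ 23x + 14 (mod 26).
Decoding ogfqcbic: o(14)→17·(14−14)≡0=a; g(6)→17·(6−14)≡20=u; f(5)→17·(5−14)≡3=d; q(16)→17·(16−14)≡8=i; c(2)→17·(2−14)≡4=e; b(1)→17·(1−14)≡13=n; i(8)→17·(8−14)≡2=c; c(2)→17·(2−14)≡4=e (all mod 26).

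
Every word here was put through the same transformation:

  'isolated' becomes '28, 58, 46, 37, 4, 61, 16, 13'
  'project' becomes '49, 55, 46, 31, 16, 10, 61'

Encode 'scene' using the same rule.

i(#9)→28 and s(#19)→58: differences scale by 3, so n = 3·pos + 1. Each letter becomes 3×(its alphabet position, a=1..z=26) + 1.
On scene: s=19→58, c=3→10, e=5→16, n=14→43, e=5→16.

58, 10, 16, 43, 16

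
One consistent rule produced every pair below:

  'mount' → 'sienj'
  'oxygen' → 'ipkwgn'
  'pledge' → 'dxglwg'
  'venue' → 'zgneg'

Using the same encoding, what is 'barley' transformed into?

m(12)→s(18) and o(14)→i(8) fit y≡21x+0 (mod 26); the inverse of 21 mod 26 is 5. Treating letters as 0–25, the rule is x ↦ 21x + 0 (mod 26).
For barley: b(1)→21·1+0≡21=v; a(0)→21·0+0≡0=a; r(17)→21·17+0≡19=t; l(11)→21·11+0≡23=x; e(4)→21·4+0≡6=g; y(24)→21·24+0≡10=k (all mod 26).

vatxgk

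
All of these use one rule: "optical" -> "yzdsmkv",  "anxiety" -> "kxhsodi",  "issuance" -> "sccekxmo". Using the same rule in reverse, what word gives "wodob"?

Compare letters: o→y is +10, p→z is +10, t→d is +10 — a constant shift. This is a Caesar cipher with shift 10.
Reversing it on wodob: w−10=m, o−10=e, d−10=t, o−10=e, b−10=r.

meter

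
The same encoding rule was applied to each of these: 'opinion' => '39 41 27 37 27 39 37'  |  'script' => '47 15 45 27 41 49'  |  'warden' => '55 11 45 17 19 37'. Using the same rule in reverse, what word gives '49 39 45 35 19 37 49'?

torment

o(#15)→39 and p(#16)→41: differences scale by 2, so n = 2·pos + 9. The formula is n = 2×(alphabet index, a=1) + 9.
Reversing it on 49 39 45 35 19 37 49: 49→(49−9)÷2=20=t, 39→(39−9)÷2=15=o, 45→(45−9)÷2=18=r, 35→(35−9)÷2=13=m, 19→(19−9)÷2=5=e, 37→(37−9)÷2=14=n, 49→(49−9)÷2=20=t.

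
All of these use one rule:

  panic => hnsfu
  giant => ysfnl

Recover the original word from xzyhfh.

cactus

The word is reversed, then every letter is shifted forward by 5.
Undoing it on xzyhfh: shift back: x−5=s, z−5=u, y−5=t, h−5=c, f−5=a, h−5=c → sutcac; then reverse → cactus.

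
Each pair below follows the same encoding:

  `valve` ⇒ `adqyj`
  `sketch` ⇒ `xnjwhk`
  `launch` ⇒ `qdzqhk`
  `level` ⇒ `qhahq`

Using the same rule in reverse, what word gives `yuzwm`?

A repeating key of period 2 is used — shifts +5, +3 over and over.
Undoing it on yuzwm: y−5=t, u−3=r, z−5=u, w−3=t, m−5=h.

truth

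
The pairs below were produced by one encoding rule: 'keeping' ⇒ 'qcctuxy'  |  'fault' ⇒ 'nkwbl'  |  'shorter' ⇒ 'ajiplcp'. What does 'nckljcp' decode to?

feather

k(10)→q(16) and e(4)→c(2) fit y≡11x+10 (mod 26); the inverse of 11 mod 26 is 19. This is an affine cipher: with a=0,…,z=25, each position x becomes (11x+10) mod 26.
Decoding nckljcp: n(13)→19·(13−10)≡5=f; c(2)→19·(2−10)≡4=e; k(10)→19·(10−10)≡0=a; l(11)→19·(11−10)≡19=t; j(9)→19·(9−10)≡7=h; c(2)→19·(2−10)≡4=e; p(15)→19·(15−10)≡17=r (all mod 26).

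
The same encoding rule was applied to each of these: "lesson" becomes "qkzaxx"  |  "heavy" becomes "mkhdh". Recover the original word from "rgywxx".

maroon

In lesson: l→q is +5, e→k is +6, s→z is +7, s→a is +8 — the shift increases by 1 each position. Each letter shifts forward by (position + 5), i.e. 5, 6, 7, … — the shift grows by one for each successive letter.
Undoing it on rgywxx: r−5=m, g−6=a, y−7=r, w−8=o, x−9=o, x−10=n.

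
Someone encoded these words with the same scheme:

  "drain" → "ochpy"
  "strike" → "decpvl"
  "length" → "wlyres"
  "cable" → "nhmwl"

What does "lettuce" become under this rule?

The shift depends on letter class: consonant d→o is +11, but vowel a→h is +7. Two shifts are in play — +7 for a/e/i/o/u, +11 for every other letter.
Applying it to lettuce: l(cons)+11=w, e(vowel)+7=l, t(cons)+11=e, t(cons)+11=e, u(vowel)+7=b, c(cons)+11=n, e(vowel)+7=l.

wleebnl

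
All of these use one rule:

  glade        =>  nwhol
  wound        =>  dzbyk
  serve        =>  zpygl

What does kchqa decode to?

A repeating key of period 2 is used — shifts +7, +11 over and over.
Undoing it on kchqa: k−7=d, c−11=r, h−7=a, q−11=f, a−7=t.

draft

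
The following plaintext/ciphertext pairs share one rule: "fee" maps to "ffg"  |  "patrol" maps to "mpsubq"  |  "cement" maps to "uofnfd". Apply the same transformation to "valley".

zfmmbw

The output letters match the input read backwards, each shifted +1: fee reversed is eef. Two steps: reverse the string, then apply a Caesar shift of +1.
On valley: reverse → yellav; then shift: y+1=z, e+1=f, l+1=m, l+1=m, a+1=b, v+1=w.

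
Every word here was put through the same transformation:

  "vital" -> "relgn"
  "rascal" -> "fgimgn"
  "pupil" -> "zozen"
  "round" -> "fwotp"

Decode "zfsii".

press

This is an affine cipher: with a=0,…,z=25, each position x becomes (3x+6) mod 26.
Decoding zfsii: z(25)→9·(25−6)≡15=p; f(5)→9·(5−6)≡17=r; s(18)→9·(18−6)≡4=e; i(8)→9·(8−6)≡18=s; i(8)→9·(8−6)≡18=s (all mod 26).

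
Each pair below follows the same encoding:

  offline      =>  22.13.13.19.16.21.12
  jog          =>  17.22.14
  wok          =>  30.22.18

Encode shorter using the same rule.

26.15.22.25.27.12.25

o is letter #15 and maps to 22: an offset of 7. Letters become their 1-based position plus 7 (so a→8, b→9, …).
Applying it to shorter: s=19→26, h=8→15, o=15→22, r=18→25, t=20→27, e=5→12, r=18→25.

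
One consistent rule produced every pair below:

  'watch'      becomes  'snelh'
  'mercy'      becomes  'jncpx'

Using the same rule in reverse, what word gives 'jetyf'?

Read the word backwards and shift each letter +11.
Reversing it on jetyf: shift back: j−11=y, e−11=t, t−11=i, y−11=n, f−11=u → ytinu; then reverse → unity.

unity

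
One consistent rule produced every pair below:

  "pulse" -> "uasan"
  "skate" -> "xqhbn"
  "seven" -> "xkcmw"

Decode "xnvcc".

In pulse: p→u is +5, u→a is +6, l→s is +7, s→a is +8 — the shift increases by 1 each position. Letter i (0-indexed) is shifted by i+5, so successive shifts are 5, 6, 7, ….
Reversing it on xnvcc: x−5=s, n−6=h, v−7=o, c−8=u, c−9=t.

shout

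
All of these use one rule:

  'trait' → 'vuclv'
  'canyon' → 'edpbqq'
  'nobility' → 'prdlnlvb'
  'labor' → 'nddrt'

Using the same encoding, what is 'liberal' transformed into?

Shifts by position in trait: pos 0: t→v (+2), pos 1: r→u (+3), pos 2: a→c (+2), pos 3: i→l (+3) — repeating every 2. It's a Vigenère-style cipher with numeric key [2,3]: position i shifts by key[i mod 2].
For liberal: l+2=n, i+3=l, b+2=d, e+3=h, r+2=t, a+3=d, l+2=n.

nldhtdn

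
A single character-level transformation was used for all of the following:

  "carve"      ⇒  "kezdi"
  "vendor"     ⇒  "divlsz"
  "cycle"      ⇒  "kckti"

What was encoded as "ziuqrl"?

A repeating key of period 3 is used — shifts +8, +4, +8 over and over.
Undoing it on ziuqrl: z−8=r, i−4=e, u−8=m, q−8=i, r−4=n, l−8=d.

remind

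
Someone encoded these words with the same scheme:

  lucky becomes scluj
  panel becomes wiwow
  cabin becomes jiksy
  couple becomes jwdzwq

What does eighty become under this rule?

lqprek

In lucky: l→s is +7, u→c is +8, c→l is +9, k→u is +10 — the shift increases by 1 each position. Each letter shifts forward by (position + 7), i.e. 7, 8, 9, … — the shift grows by one for each successive letter.
For eighty: e+7=l, i+8=q, g+9=p, h+10=r, t+11=e, y+12=k.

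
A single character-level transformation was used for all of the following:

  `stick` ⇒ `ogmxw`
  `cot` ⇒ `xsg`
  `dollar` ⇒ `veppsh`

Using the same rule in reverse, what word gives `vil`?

The output letters match the input read backwards, each shifted +4: stick reversed is kcits. Read the word backwards and shift each letter +4.
Undoing it on vil: shift back: v−4=r, i−4=e, l−4=h → reh; then reverse → her.

her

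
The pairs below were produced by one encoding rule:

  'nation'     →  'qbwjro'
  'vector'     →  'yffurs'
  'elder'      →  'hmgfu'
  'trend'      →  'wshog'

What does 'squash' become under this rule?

A repeating key of period 2 is used — shifts +3, +1 over and over.
On squash: s+3=v, q+1=r, u+3=x, a+1=b, s+3=v, h+1=i.

vrxbvi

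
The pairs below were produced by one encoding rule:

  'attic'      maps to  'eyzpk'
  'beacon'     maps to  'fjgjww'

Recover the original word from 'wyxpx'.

strip

Each letter shifts forward by (position + 4), i.e. 4, 5, 6, … — the shift grows by one for each successive letter.
Reversing it on wyxpx: w−4=s, y−5=t, x−6=r, p−7=i, x−8=p.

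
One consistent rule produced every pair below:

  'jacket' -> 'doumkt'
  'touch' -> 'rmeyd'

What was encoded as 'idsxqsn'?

dignity

The output letters match the input read backwards, each shifted +10: jacket reversed is tekcaj. Two steps: reverse the string, then apply a Caesar shift of +10.
Undoing it on idsxqsn: shift back: i−10=y, d−10=t, s−10=i, x−10=n, q−10=g, s−10=i, n−10=d → ytingid; then reverse → dignity.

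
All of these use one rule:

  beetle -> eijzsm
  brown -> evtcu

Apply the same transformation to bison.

emxuu

In beetle: b→e is +3, e→i is +4, e→j is +5, t→z is +6 — the shift increases by 1 each position. The shift increases by 1 at each position, starting from +3: 3, 4, 5, ….
For bison: b+3=e, i+4=m, s+5=x, o+6=u, n+7=u.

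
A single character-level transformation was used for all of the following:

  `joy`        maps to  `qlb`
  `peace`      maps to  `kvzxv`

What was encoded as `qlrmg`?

Each pair mirrors across the alphabet (j↔q, o↔l, y↔b): positions sum to 25. Each letter is replaced by its mirror in the alphabet: a↔z, b↔y, c↔x, and so on (the Atbash cipher).
Undoing it on qlrmg: q↔j, l↔o, r↔i, m↔n, g↔t.

joint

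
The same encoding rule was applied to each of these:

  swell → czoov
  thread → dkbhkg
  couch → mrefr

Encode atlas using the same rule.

Shifts by position in swell: pos 0: s→c (+10), pos 1: w→z (+3), pos 2: e→o (+10), pos 3: l→o (+3) — repeating every 2. The shifts repeat in a cycle of length 2: positions 0,1,… shift by +10, +3, then the pattern repeats.
For atlas: a+10=k, t+3=w, l+10=v, a+3=d, s+10=c.

kwvdc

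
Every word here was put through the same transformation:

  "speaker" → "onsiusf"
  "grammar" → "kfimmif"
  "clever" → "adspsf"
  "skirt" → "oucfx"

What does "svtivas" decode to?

This is an affine cipher: with a=0,…,z=25, each position x becomes (9x+8) mod 26.
Reversing it on svtivas: s(18)→3·(18−8)≡4=e; v(21)→3·(21−8)≡13=n; t(19)→3·(19−8)≡7=h; i(8)→3·(8−8)≡0=a; v(21)→3·(21−8)≡13=n; a(0)→3·(0−8)≡2=c; s(18)→3·(18−8)≡4=e (all mod 26).

enhance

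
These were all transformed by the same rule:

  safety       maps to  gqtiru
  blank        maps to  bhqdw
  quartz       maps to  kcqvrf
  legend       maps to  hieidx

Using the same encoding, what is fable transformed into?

s(18)→g(6) and a(0)→q(16) fit y≡11x+16 (mod 26); the inverse of 11 mod 26 is 19. Treating letters as 0–25, the rule is x ↦ 11x + 16 (mod 26).
Applying it to fable: f(5)→11·5+16≡19=t; a(0)→11·0+16≡16=q; b(1)→11·1+16≡1=b; l(11)→11·11+16≡7=h; e(4)→11·4+16≡8=i (all mod 26).

tqbhi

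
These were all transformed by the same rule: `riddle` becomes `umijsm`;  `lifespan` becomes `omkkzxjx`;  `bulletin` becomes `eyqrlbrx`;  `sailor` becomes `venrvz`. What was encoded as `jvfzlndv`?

Each letter shifts forward by (position + 3), i.e. 3, 4, 5, … — the shift grows by one for each successive letter.
Undoing it on jvfzlndv: j−3=g, v−4=r, f−5=a, z−6=t, l−7=e, n−8=f, d−9=u, v−10=l.

grateful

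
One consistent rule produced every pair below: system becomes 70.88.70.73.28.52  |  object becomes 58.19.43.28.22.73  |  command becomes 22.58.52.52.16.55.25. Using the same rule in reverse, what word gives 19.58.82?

s(#19)→70 and y(#25)→88: differences scale by 3, so n = 3·pos + 13. The formula is n = 3×(alphabet index, a=1) + 13.
Undoing it on 19.58.82: 19→(19−13)÷3=2=b, 58→(58−13)÷3=15=o, 82→(82−13)÷3=23=w.

bow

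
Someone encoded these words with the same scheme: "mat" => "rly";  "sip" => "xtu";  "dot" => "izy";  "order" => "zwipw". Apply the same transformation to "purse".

The shift depends on letter class: consonant m→r is +5, but vowel a→l is +11. Vowels shift forward by 11 and consonants shift forward by 5.
On purse: p(cons)+5=u, u(vowel)+11=f, r(cons)+5=w, s(cons)+5=x, e(vowel)+11=p.

ufwxp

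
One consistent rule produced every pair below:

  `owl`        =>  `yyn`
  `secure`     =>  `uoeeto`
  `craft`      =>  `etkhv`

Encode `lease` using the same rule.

The shift depends on letter class: consonant w→y is +2, but vowel o→y is +10. The rule splits by letter class: vowels +10, consonants +2.
On lease: l(cons)+2=n, e(vowel)+10=o, a(vowel)+10=k, s(cons)+2=u, e(vowel)+10=o.

nokuo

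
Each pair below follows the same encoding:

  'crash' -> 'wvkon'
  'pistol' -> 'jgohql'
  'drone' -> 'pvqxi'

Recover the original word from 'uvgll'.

Treating letters as 0–25, the rule is x ↦ 19x + 10 (mod 26).
Undoing it on uvgll: u(20)→11·(20−10)≡6=g; v(21)→11·(21−10)≡17=r; g(6)→11·(6−10)≡8=i; l(11)→11·(11−10)≡11=l; l(11)→11·(11−10)≡11=l (all mod 26).

grill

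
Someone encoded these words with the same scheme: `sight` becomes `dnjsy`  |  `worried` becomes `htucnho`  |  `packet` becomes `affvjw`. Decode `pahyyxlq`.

eventual

Shifts by position in sight: pos 0: s→d (+11), pos 1: i→n (+5), pos 2: g→j (+3), pos 3: h→s (+11), pos 4: t→y (+5) — repeating every 3. It's a Vigenère-style cipher with numeric key [11,5,3]: position i shifts by key[i mod 3].
Reversing it on pahyyxlq: p−11=e, a−5=v, h−3=e, y−11=n, y−5=t, x−3=u, l−11=a, q−5=l.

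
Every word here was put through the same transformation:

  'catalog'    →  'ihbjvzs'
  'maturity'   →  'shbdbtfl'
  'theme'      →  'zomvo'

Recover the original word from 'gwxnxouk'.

In catalog: c→i is +6, a→h is +7, t→b is +8, a→j is +9 — the shift increases by 1 each position. Letter i (0-indexed) is shifted by i+6, so successive shifts are 6, 7, 8, ….
Reversing it on gwxnxouk: g−6=a, w−7=p, x−8=p, n−9=e, x−10=n, o−11=d, u−12=i, k−13=x.

appendix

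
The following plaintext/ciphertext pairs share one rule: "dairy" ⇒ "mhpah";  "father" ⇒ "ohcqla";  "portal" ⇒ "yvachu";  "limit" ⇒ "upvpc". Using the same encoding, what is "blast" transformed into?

Two shifts are in play — +7 for a/e/i/o/u, +9 for every other letter.
For blast: b(cons)+9=k, l(cons)+9=u, a(vowel)+7=h, s(cons)+9=b, t(cons)+9=c.

kuhbc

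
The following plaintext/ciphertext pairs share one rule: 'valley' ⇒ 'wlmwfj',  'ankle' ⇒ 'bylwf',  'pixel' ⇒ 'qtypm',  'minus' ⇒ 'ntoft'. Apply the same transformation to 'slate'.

Shifts by position in valley: pos 0: v→w (+1), pos 1: a→l (+11), pos 2: l→m (+1), pos 3: l→w (+11) — repeating every 2. A repeating key of period 2 is used — shifts +1, +11 over and over.
Applying it to slate: s+1=t, l+11=w, a+1=b, t+11=e, e+1=f.

twbef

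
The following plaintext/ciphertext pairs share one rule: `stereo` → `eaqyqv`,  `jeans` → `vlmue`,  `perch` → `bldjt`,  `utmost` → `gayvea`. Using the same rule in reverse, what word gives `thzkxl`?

Shifts by position in stereo: pos 0: s→e (+12), pos 1: t→a (+7), pos 2: e→q (+12), pos 3: r→y (+7) — repeating every 2. The shifts repeat in a cycle of length 2: positions 0,1,… shift by +12, +7, then the pattern repeats.
Undoing it on thzkxl: t−12=h, h−7=a, z−12=n, k−7=d, x−12=l, l−7=e.

handle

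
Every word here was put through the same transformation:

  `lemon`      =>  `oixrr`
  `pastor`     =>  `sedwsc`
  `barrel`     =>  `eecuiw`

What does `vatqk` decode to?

swing

The shifts repeat in a cycle of length 3: positions 0,1,… shift by +3, +4, +11, then the pattern repeats.
Decoding vatqk: v−3=s, a−4=w, t−11=i, q−3=n, k−4=g.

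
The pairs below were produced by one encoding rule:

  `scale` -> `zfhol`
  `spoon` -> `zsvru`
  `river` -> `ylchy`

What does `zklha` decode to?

sheet

Shifts by position in scale: pos 0: s→z (+7), pos 1: c→f (+3), pos 2: a→h (+7), pos 3: l→o (+3) — repeating every 2. It's a Vigenère-style cipher with numeric key [7,3]: position i shifts by key[i mod 2].
Undoing it on zklha: z−7=s, k−3=h, l−7=e, h−3=e, a−7=t.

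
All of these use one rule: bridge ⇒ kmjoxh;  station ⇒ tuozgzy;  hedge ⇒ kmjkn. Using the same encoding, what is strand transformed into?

jtgxzy

The output letters match the input read backwards, each shifted +6: bridge reversed is egdirb. The word is reversed, then every letter is shifted forward by 6.
Applying it to strand: reverse → dnarts; then shift: d+6=j, n+6=t, a+6=g, r+6=x, t+6=z, s+6=y.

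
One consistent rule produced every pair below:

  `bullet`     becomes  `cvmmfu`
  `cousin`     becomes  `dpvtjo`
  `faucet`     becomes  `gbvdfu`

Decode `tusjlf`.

strike

Compare letters: b→c is +1, u→v is +1, l→m is +1 — a constant shift. This is a Caesar cipher with shift 1.
Undoing it on tusjlf: t−1=s, u−1=t, s−1=r, j−1=i, l−1=k, f−1=e.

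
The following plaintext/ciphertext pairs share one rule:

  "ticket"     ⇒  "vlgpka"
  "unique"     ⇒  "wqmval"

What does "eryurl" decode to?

In ticket: t→v is +2, i→l is +3, c→g is +4, k→p is +5 — the shift increases by 1 each position. Each letter shifts forward by (position + 2), i.e. 2, 3, 4, … — the shift grows by one for each successive letter.
Decoding eryurl: e−2=c, r−3=o, y−4=u, u−5=p, r−6=l, l−7=e.

couple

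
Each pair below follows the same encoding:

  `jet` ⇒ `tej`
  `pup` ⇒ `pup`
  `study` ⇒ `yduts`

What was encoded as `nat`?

It's just the letters in reverse order.
Undoing it on nat: then reverse → tan.

tan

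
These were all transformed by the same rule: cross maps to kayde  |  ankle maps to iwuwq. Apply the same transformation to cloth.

In cross: c→k is +8, r→a is +9, o→y is +10, s→d is +11 — the shift increases by 1 each position. Each letter shifts forward by (position + 8), i.e. 8, 9, 10, … — the shift grows by one for each successive letter.
Applying it to cloth: c+8=k, l+9=u, o+10=y, t+11=e, h+12=t.

kuyet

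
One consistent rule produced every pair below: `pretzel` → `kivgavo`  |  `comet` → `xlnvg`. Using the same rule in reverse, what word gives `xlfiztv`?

courage

Each pair mirrors across the alphabet (p↔k, r↔i, e↔v): positions sum to 25. This is the alphabet-reversal cipher (Atbash): a becomes z, b becomes y, etc.
Decoding xlfiztv: x↔c, l↔o, f↔u, i↔r, z↔a, t↔g, v↔e.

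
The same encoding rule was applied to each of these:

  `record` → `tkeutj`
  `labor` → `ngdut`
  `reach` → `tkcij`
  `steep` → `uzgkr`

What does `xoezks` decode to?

Shifts by position in record: pos 0: r→t (+2), pos 1: e→k (+6), pos 2: c→e (+2), pos 3: o→u (+6) — repeating every 2. The shifts repeat in a cycle of length 2: positions 0,1,… shift by +2, +6, then the pattern repeats.
Decoding xoezks: x−2=v, o−6=i, e−2=c, z−6=t, k−2=i, s−6=m.

victim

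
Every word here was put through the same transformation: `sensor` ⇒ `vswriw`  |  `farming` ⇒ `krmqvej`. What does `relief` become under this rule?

jimpiv

Two steps: reverse the string, then apply a Caesar shift of +4.
On relief: reverse → feiler; then shift: f+4=j, e+4=i, i+4=m, l+4=p, e+4=i, r+4=v.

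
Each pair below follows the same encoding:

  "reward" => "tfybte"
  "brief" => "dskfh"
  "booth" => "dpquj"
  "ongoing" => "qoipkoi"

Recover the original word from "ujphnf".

Shifts by position in reward: pos 0: r→t (+2), pos 1: e→f (+1), pos 2: w→y (+2), pos 3: a→b (+1) — repeating every 2. A repeating key of period 2 is used — shifts +2, +1 over and over.
Reversing it on ujphnf: u−2=s, j−1=i, p−2=n, h−1=g, n−2=l, f−1=e.

single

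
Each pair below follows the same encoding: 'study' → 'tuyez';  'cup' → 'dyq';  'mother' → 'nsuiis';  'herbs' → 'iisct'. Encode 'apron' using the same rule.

The shift depends on letter class: consonant s→t is +1, but vowel u→y is +4. The rule splits by letter class: vowels +4, consonants +1.
Applying it to apron: a(vowel)+4=e, p(cons)+1=q, r(cons)+1=s, o(vowel)+4=s, n(cons)+1=o.

eqsso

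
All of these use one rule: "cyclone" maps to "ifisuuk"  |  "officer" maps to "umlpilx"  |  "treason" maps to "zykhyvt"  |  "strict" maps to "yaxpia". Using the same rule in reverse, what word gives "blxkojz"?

verdict

It's a Vigenère-style cipher with numeric key [6,7]: position i shifts by key[i mod 2].
Decoding blxkojz: b−6=v, l−7=e, x−6=r, k−7=d, o−6=i, j−7=c, z−6=t.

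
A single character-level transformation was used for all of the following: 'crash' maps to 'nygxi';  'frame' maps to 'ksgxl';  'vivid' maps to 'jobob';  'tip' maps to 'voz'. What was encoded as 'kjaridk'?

exclude

The output letters match the input read backwards, each shifted +6: crash reversed is hsarc. The word is reversed, then every letter is shifted forward by 6.
Decoding kjaridk: shift back: k−6=e, j−6=d, a−6=u, r−6=l, i−6=c, d−6=x, k−6=e → edulcxe; then reverse → exclude.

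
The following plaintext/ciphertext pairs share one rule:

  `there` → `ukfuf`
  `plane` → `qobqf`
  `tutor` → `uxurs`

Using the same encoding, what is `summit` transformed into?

Shifts by position in there: pos 0: t→u (+1), pos 1: h→k (+3), pos 2: e→f (+1), pos 3: r→u (+3) — repeating every 2. It's a Vigenère-style cipher with numeric key [1,3]: position i shifts by key[i mod 2].
For summit: s+1=t, u+3=x, m+1=n, m+3=p, i+1=j, t+3=w.

txnpjw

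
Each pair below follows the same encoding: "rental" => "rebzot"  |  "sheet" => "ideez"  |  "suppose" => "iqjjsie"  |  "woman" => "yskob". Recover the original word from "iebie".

r(17)→r(17) and e(4)→e(4) fit y≡17x+14 (mod 26); the inverse of 17 mod 26 is 23. This is an affine cipher: with a=0,…,z=25, each position x becomes (17x+14) mod 26.
Decoding iebie: i(8)→23·(8−14)≡18=s; e(4)→23·(4−14)≡4=e; b(1)→23·(1−14)≡13=n; i(8)→23·(8−14)≡18=s; e(4)→23·(4−14)≡4=e (all mod 26).

sense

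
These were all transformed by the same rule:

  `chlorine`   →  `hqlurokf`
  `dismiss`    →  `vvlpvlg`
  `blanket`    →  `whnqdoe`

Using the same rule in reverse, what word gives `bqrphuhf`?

ceremony

The output letters match the input read backwards, each shifted +3: chlorine reversed is enirolhc. Read the word backwards and shift each letter +3.
Undoing it on bqrphuhf: shift back: b−3=y, q−3=n, r−3=o, p−3=m, h−3=e, u−3=r, h−3=e, f−3=c → ynomerec; then reverse → ceremony.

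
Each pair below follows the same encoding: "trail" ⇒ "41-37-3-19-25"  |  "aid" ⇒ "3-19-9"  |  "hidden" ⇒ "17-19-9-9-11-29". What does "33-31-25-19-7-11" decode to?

police

t(#20)→41 and r(#18)→37: differences scale by 2, so n = 2·pos + 1. The formula is n = 2×(alphabet index, a=1) + 1.
Reversing it on 33-31-25-19-7-11: 33→(33−1)÷2=16=p, 31→(31−1)÷2=15=o, 25→(25−1)÷2=12=l, 19→(19−1)÷2=9=i, 7→(7−1)÷2=3=c, 11→(11−1)÷2=5=e.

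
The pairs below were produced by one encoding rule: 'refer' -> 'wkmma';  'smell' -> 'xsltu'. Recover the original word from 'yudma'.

The shift increases by 1 at each position, starting from +5: 5, 6, 7, ….
Reversing it on yudma: y−5=t, u−6=o, d−7=w, m−8=e, a−9=r.

tower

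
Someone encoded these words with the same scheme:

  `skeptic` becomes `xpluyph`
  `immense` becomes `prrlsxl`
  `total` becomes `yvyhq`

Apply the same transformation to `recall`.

wlhhqq

The rule splits by letter class: vowels +7, consonants +5.
For recall: r(cons)+5=w, e(vowel)+7=l, c(cons)+5=h, a(vowel)+7=h, l(cons)+5=q, l(cons)+5=q.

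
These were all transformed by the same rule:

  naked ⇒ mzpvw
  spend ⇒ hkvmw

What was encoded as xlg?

cot

Each pair mirrors across the alphabet (n↔m, a↔z, k↔p): positions sum to 25. Each letter is replaced by its mirror in the alphabet: a↔z, b↔y, c↔x, and so on (the Atbash cipher).
Undoing it on xlg: x↔c, l↔o, g↔t.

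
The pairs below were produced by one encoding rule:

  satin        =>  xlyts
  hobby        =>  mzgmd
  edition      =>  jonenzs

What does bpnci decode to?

Shifts by position in satin: pos 0: s→x (+5), pos 1: a→l (+11), pos 2: t→y (+5), pos 3: i→t (+11) — repeating every 2. The shifts repeat in a cycle of length 2: positions 0,1,… shift by +5, +11, then the pattern repeats.
Decoding bpnci: b−5=w, p−11=e, n−5=i, c−11=r, i−5=d.

weird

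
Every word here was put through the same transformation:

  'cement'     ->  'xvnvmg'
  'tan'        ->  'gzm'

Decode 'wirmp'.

drink

Each pair mirrors across the alphabet (c↔x, e↔v, m↔n): positions sum to 25. Each letter is replaced by its mirror in the alphabet: a↔z, b↔y, c↔x, and so on (the Atbash cipher).
Decoding wirmp: w↔d, i↔r, r↔i, m↔n, p↔k.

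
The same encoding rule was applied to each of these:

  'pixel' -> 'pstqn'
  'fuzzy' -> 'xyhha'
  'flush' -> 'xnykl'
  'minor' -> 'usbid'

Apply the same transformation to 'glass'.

p(15)→p(15) and i(8)→s(18) fit y≡7x+14 (mod 26); the inverse of 7 mod 26 is 15. Each letter's alphabet position (a=0..z=25) is mapped through 7·x+14 mod 26 — an affine cipher.
On glass: g(6)→7·6+14≡4=e; l(11)→7·11+14≡13=n; a(0)→7·0+14≡14=o; s(18)→7·18+14≡10=k; s(18)→7·18+14≡10=k (all mod 26).

enokk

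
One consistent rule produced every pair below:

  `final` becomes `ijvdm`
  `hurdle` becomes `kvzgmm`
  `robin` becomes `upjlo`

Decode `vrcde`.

Shifts by position in final: pos 0: f→i (+3), pos 1: i→j (+1), pos 2: n→v (+8), pos 3: a→d (+3), pos 4: l→m (+1) — repeating every 3. A repeating key of period 3 is used — shifts +3, +1, +8 over and over.
Undoing it on vrcde: v−3=s, r−1=q, c−8=u, d−3=a, e−1=d.

squad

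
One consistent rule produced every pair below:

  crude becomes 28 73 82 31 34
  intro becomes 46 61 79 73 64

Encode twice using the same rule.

c(#3)→28 and r(#18)→73: differences scale by 3, so n = 3·pos + 19. With a=1..z=26, the number is 3·pos + 19.
Applying it to twice: t=20→79, w=23→88, i=9→46, c=3→28, e=5→34.

79 88 46 28 34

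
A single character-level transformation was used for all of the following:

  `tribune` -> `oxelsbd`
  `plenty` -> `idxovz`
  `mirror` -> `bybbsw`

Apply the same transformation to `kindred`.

nobnxsu

Two steps: reverse the string, then apply a Caesar shift of +10.
Applying it to kindred: reverse → derdnik; then shift: d+10=n, e+10=o, r+10=b, d+10=n, n+10=x, i+10=s, k+10=u.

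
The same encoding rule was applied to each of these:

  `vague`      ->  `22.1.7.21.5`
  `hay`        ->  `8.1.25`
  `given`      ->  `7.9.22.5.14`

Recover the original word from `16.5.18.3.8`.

v is letter #22 and maps to 22: an offset of 0. Each letter is replaced by its alphabet position (a=1, b=2, …, z=26).
Decoding 16.5.18.3.8: 16=p, 5=e, 18=r, 3=c, 8=h.

perch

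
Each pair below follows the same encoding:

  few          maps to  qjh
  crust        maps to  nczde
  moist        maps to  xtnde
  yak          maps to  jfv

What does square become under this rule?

The shift depends on letter class: consonant f→q is +11, but vowel e→j is +5. Vowels shift forward by 5 and consonants shift forward by 11.
Applying it to square: s(cons)+11=d, q(cons)+11=b, u(vowel)+5=z, a(vowel)+5=f, r(cons)+11=c, e(vowel)+5=j.

dbzfcj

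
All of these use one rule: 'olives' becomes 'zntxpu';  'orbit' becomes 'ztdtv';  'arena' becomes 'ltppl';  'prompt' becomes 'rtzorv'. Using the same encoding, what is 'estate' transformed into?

puvlvp

The shift depends on letter class: consonant l→n is +2, but vowel o→z is +11. Vowels shift forward by 11 and consonants shift forward by 2.
On estate: e(vowel)+11=p, s(cons)+2=u, t(cons)+2=v, a(vowel)+11=l, t(cons)+2=v, e(vowel)+11=p.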